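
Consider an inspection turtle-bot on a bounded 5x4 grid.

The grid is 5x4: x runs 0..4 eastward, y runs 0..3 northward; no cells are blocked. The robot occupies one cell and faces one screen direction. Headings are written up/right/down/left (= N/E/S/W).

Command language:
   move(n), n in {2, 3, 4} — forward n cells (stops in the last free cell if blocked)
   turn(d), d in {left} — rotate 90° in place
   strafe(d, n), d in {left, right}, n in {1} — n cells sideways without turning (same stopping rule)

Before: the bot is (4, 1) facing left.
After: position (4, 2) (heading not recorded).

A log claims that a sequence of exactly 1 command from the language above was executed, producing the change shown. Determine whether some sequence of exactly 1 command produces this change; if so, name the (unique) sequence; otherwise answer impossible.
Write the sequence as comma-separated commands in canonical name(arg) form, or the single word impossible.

start: (4, 1) facing left
[1] after strafe(right, 1): (4, 2) facing left
no other 1-command option fits: unique.

strafe(right, 1)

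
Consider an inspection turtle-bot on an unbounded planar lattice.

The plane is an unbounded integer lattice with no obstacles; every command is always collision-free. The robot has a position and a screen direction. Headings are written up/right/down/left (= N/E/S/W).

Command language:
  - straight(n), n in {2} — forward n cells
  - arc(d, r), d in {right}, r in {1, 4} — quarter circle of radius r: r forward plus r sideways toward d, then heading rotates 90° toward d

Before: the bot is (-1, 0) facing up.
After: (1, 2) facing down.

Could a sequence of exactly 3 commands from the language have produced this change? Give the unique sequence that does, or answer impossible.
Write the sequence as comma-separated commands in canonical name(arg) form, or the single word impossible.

key: position moved to (1,2) AND the heading swung to S — translation plus rotation needed
start: (-1, 0) facing up
t=1 straight(2) ⇒ (-1, 2) facing up
t=2 arc(right, 1) ⇒ (0, 3) facing right
t=3 arc(right, 1) ⇒ (1, 2) facing down
no rival 3-sequence matches.

straight(2), arc(right, 1), arc(right, 1)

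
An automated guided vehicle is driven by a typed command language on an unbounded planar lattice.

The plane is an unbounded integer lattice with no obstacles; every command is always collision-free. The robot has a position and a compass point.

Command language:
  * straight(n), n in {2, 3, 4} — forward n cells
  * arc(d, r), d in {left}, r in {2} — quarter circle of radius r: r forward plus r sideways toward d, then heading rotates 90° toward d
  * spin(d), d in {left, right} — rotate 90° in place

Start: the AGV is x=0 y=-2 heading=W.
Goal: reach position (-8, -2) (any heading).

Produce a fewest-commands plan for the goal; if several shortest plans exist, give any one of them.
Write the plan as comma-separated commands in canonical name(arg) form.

start: x=0 y=-2 heading=W
1. straight(4) → x=-4 y=-2 heading=W
2. straight(4) → x=-8 y=-2 heading=W
nothing shorter than 2 reaches the goal.

straight(4), straight(4)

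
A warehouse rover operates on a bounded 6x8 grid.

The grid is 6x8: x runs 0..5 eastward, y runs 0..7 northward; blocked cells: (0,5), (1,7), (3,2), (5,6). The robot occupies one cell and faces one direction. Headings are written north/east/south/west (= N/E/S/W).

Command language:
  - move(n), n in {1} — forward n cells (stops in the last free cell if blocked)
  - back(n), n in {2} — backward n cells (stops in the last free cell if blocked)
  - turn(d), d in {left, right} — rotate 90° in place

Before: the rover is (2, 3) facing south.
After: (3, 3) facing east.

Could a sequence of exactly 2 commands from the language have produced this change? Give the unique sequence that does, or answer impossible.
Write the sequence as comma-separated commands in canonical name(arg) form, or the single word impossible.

turn(left), move(1)

key: running move(1) before turn(left) would end elsewhere — order is forced
t0: (2, 3) facing south
t=1 turn(left) ⇒ (2, 3) facing east
t=2 move(1) ⇒ (3, 3) facing east
no other 2-command option fits: unique.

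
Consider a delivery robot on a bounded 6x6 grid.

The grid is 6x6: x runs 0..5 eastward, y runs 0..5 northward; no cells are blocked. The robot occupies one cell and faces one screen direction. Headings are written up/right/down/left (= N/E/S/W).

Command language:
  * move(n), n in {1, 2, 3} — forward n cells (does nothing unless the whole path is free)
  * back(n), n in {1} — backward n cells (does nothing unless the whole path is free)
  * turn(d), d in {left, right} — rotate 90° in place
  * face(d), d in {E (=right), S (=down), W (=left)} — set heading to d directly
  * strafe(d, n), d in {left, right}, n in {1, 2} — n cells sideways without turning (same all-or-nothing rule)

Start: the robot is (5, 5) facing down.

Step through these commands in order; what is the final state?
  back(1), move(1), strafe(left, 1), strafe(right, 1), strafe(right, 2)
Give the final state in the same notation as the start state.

(2, 4) facing down

initial: (5, 5) facing down
step 1 (back(1)): (5, 5) facing down
step 2 (move(1)): (5, 4) facing down
step 3 (strafe(left, 1)): (5, 4) facing down
step 4 (strafe(right, 1)): (4, 4) facing down
step 5 (strafe(right, 2)): (2, 4) facing down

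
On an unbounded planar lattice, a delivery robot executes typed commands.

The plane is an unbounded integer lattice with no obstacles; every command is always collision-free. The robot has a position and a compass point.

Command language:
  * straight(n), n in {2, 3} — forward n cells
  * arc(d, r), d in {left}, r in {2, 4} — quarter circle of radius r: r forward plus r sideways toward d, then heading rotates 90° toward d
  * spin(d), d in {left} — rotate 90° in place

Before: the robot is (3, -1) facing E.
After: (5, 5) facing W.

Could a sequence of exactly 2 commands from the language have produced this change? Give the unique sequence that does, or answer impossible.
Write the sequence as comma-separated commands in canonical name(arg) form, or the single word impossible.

arc(left, 4), arc(left, 2)

key: running arc(left, 2) before arc(left, 4) would end elsewhere — order is forced
from: (3, -1) facing E
1. arc(left, 4) → (7, 3) facing N
2. arc(left, 2) → (5, 5) facing W
no other 2-command option fits: unique.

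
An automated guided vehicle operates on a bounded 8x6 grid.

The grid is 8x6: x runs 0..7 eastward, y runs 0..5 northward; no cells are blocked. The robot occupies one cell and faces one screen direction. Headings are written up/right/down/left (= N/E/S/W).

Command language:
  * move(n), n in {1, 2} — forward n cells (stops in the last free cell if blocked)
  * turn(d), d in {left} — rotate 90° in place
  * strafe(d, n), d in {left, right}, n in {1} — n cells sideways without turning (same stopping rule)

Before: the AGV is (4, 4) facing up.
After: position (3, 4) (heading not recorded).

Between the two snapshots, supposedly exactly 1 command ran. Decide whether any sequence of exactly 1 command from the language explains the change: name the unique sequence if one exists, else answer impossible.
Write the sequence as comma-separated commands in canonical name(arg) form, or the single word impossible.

strafe(left, 1)

start: (4, 4) facing up
t=1 strafe(left, 1) ⇒ (3, 4) facing up
uniquely the one of 5 1-step routes that fits.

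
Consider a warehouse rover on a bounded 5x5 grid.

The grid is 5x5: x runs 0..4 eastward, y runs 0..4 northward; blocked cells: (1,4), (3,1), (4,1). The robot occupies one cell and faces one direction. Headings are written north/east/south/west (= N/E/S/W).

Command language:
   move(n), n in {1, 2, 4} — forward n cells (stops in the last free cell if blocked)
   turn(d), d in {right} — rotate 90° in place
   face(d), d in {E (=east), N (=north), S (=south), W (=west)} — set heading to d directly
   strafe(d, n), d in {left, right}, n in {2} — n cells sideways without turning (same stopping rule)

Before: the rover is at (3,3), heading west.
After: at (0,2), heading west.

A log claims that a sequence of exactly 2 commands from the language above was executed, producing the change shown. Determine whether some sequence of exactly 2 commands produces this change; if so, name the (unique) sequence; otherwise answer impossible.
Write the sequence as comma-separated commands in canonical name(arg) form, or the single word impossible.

strafe(left, 2), move(4)

key: order matters: swapping strafe(left, 2) and move(4) lands elsewhere
t0: at (3,3), heading west
1. strafe(left, 2) → at (3,2), heading west
2. move(4) → at (0,2), heading west
no rival 2-sequence matches.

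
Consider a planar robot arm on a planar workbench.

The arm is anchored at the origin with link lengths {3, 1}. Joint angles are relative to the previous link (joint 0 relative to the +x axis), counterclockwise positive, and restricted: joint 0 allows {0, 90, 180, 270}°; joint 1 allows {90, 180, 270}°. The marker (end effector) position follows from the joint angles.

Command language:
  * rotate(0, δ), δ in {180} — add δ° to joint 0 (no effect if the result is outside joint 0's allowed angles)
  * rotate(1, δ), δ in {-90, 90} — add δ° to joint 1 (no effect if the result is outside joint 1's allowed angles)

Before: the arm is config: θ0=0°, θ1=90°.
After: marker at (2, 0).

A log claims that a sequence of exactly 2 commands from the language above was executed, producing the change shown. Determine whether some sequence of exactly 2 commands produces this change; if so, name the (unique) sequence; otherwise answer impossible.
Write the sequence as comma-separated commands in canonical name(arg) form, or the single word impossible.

key: running rotate(1, 90) before rotate(1, -90) would end elsewhere — order is forced
begin: config: θ0=0°, θ1=90°
t=1 rotate(1, -90) ⇒ config: θ0=0°, θ1=90°
t=2 rotate(1, 90) ⇒ config: θ0=0°, θ1=180°
no other 2-command option fits: unique.

rotate(1, -90), rotate(1, 90)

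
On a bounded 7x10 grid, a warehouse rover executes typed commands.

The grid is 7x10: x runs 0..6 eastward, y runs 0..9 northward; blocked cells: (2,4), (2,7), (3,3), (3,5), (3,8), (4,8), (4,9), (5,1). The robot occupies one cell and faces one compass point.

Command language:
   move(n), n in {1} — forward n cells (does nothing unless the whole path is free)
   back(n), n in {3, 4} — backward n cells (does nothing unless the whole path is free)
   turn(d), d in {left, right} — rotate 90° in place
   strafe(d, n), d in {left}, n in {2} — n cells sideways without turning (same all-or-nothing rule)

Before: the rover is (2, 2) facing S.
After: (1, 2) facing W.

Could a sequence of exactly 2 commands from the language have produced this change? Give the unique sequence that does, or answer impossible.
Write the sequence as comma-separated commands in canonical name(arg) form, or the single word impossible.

key: cell and facing (now W) both changed — the 2 commands mix motion and turning
from: (2, 2) facing S
[1] after turn(right): (2, 2) facing W
[2] after move(1): (1, 2) facing W
all 36 alternatives checked — unique.

turn(right), move(1)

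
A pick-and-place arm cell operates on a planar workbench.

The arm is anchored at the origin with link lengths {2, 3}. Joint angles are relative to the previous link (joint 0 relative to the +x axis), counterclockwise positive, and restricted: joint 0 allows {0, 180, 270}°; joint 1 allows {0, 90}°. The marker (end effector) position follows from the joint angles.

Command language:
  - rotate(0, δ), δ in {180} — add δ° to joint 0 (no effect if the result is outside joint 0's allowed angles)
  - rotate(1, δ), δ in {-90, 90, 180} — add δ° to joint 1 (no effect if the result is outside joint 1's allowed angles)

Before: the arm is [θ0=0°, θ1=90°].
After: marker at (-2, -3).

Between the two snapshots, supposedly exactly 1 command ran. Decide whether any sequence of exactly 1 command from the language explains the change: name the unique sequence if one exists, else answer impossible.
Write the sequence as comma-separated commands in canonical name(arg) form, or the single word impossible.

from: [θ0=0°, θ1=90°]
t=1 rotate(0, 180) ⇒ [θ0=180°, θ1=90°]
uniquely the one of 4 1-step routes that fits.

rotate(0, 180)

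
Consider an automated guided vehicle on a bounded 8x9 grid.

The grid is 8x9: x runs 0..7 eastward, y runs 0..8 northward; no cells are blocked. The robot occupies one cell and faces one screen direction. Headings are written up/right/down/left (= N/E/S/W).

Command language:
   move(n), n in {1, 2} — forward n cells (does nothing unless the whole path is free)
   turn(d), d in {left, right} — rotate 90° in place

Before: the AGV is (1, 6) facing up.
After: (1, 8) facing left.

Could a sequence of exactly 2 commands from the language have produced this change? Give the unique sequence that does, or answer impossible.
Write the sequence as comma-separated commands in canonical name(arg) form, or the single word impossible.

key: cell and facing (now W) both changed — the 2 commands mix motion and turning
from: (1, 6) facing up
[1] after move(2): (1, 8) facing up
[2] after turn(left): (1, 8) facing left
all 16 alternatives checked — unique.

move(2), turn(left)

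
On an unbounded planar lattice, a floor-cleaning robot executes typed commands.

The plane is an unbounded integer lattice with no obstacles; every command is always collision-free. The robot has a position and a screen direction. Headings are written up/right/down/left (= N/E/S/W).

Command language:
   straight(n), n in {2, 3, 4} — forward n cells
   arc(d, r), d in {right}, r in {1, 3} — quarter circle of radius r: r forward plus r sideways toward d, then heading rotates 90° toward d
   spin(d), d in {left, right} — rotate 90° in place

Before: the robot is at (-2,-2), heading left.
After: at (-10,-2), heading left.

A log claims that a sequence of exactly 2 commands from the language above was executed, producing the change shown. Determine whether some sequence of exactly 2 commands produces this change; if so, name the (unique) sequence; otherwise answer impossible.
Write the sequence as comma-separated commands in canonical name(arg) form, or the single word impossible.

key: still facing W at the end — nothing in the sequence rotates
from: at (-2,-2), heading left
1. straight(4) → at (-6,-2), heading left
2. straight(4) → at (-10,-2), heading left
uniquely the one of 49 2-step routes that fits.

straight(4), straight(4)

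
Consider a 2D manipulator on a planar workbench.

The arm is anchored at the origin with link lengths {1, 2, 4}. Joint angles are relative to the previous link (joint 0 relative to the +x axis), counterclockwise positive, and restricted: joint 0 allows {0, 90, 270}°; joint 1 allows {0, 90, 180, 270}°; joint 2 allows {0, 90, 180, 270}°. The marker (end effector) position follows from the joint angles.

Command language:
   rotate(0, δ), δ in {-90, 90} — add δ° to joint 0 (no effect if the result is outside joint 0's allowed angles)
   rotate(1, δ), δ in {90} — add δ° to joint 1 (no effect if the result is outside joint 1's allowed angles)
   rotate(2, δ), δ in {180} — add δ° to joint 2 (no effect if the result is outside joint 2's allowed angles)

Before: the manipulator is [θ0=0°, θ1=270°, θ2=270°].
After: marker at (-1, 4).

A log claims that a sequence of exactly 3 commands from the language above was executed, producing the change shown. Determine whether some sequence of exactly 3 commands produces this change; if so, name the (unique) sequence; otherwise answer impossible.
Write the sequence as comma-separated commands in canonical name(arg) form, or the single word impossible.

rotate(1, 90), rotate(1, 90), rotate(1, 90)

from: [θ0=0°, θ1=270°, θ2=270°]
t=1 rotate(1, 90) ⇒ [θ0=0°, θ1=0°, θ2=270°]
t=2 rotate(1, 90) ⇒ [θ0=0°, θ1=90°, θ2=270°]
t=3 rotate(1, 90) ⇒ [θ0=0°, θ1=180°, θ2=270°]
uniquely the one of 64 3-step routes that fits.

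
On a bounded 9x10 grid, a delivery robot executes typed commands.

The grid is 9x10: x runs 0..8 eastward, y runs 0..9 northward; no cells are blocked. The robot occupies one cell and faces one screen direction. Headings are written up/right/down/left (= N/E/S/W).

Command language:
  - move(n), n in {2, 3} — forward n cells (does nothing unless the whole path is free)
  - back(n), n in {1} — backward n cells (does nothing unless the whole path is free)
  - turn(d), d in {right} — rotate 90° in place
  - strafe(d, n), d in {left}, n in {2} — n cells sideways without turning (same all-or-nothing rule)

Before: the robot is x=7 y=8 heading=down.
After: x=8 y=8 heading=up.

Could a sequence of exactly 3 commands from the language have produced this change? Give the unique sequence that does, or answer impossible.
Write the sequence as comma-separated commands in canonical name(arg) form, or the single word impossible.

turn(right), back(1), turn(right)

key: position moved to (8,8) AND the heading swung to N — translation plus rotation needed
begin: x=7 y=8 heading=down
step 1 (turn(right)): x=7 y=8 heading=left
step 2 (back(1)): x=8 y=8 heading=left
step 3 (turn(right)): x=8 y=8 heading=up
no other 3-command option fits: unique.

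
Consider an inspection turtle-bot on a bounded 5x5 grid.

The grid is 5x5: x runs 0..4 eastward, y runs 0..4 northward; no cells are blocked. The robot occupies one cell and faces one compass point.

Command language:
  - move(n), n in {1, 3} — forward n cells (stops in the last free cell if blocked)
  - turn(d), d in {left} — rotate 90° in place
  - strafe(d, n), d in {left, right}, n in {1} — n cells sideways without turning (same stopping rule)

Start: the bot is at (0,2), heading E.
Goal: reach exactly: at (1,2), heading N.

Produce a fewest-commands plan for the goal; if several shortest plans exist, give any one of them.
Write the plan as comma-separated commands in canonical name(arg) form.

turn(left), strafe(right, 1)

begin: at (0,2), heading E
t=1 turn(left) ⇒ at (0,2), heading N
t=2 strafe(right, 1) ⇒ at (1,2), heading N
minimal: 2 command(s), checked below 2.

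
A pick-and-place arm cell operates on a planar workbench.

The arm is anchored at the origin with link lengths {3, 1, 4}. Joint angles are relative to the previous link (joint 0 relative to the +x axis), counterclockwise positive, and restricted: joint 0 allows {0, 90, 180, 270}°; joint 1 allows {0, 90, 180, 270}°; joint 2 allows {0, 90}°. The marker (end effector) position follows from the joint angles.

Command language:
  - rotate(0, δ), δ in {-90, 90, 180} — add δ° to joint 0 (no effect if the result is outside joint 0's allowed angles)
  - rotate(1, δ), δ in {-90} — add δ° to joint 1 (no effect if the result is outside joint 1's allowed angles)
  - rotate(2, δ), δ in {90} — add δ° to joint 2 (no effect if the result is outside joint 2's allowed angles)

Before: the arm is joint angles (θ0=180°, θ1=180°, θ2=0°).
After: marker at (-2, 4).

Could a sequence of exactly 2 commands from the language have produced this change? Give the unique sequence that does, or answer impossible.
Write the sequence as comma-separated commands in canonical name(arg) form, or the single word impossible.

rotate(2, 90), rotate(2, 90)

begin: joint angles (θ0=180°, θ1=180°, θ2=0°)
[1] after rotate(2, 90): joint angles (θ0=180°, θ1=180°, θ2=90°)
[2] after rotate(2, 90): joint angles (θ0=180°, θ1=180°, θ2=90°)
no rival 2-sequence matches.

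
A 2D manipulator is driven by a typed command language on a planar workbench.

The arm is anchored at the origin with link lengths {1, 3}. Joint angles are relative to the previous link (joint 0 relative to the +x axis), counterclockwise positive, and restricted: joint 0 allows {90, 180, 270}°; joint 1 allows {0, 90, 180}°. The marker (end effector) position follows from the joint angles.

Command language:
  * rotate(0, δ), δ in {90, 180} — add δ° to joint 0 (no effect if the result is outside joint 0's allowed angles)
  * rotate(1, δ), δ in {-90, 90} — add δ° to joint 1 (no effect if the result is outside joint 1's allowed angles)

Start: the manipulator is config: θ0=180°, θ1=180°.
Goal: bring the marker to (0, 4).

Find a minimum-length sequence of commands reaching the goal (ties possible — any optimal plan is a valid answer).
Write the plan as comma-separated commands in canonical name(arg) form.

t0: config: θ0=180°, θ1=180°
step 1 (rotate(0, 90)): config: θ0=270°, θ1=180°
step 2 (rotate(0, 180)): config: θ0=90°, θ1=180°
step 3 (rotate(1, -90)): config: θ0=90°, θ1=90°
step 4 (rotate(1, -90)): config: θ0=90°, θ1=0°
no 3-step plan works, so 4 is optimal.

rotate(0, 90), rotate(0, 180), rotate(1, -90), rotate(1, -90)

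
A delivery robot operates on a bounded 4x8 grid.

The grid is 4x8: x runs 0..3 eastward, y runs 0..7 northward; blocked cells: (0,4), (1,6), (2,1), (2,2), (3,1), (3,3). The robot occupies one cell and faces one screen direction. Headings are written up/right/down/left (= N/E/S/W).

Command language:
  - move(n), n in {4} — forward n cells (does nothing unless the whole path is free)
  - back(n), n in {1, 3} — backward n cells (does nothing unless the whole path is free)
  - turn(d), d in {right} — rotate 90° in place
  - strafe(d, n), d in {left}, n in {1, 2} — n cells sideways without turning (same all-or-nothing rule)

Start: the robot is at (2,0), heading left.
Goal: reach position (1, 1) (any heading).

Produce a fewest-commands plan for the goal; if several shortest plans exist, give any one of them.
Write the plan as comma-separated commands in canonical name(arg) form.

start: at (2,0), heading left
1. turn(right) → at (2,0), heading up
2. strafe(left, 1) → at (1,0), heading up
3. move(4) → at (1,4), heading up
4. back(3) → at (1,1), heading up
nothing shorter than 4 reaches the goal.

turn(right), strafe(left, 1), move(4), back(3)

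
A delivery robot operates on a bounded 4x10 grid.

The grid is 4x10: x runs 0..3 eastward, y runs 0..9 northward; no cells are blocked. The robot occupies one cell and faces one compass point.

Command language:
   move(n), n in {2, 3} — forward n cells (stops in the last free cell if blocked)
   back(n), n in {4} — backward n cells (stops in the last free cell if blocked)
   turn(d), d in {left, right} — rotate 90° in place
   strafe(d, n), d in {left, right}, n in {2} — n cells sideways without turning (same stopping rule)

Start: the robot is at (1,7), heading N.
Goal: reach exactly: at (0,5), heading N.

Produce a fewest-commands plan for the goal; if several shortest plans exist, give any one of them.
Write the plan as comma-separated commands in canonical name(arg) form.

initial: at (1,7), heading N
1. back(4) → at (1,3), heading N
2. move(2) → at (1,5), heading N
3. strafe(left, 2) → at (0,5), heading N
no 2-step plan works, so 3 is optimal.

back(4), move(2), strafe(left, 2)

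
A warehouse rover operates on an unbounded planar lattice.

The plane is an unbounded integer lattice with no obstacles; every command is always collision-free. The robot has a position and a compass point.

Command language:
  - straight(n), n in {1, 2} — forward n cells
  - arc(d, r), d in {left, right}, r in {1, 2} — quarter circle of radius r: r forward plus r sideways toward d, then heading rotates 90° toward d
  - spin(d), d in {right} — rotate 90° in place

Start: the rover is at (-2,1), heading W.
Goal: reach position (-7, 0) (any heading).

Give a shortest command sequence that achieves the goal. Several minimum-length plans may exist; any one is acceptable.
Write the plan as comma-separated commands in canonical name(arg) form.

straight(2), straight(2), arc(left, 1)

start: at (-2,1), heading W
t=1 straight(2) ⇒ at (-4,1), heading W
t=2 straight(2) ⇒ at (-6,1), heading W
t=3 arc(left, 1) ⇒ at (-7,0), heading S
no 2-step plan works, so 3 is optimal.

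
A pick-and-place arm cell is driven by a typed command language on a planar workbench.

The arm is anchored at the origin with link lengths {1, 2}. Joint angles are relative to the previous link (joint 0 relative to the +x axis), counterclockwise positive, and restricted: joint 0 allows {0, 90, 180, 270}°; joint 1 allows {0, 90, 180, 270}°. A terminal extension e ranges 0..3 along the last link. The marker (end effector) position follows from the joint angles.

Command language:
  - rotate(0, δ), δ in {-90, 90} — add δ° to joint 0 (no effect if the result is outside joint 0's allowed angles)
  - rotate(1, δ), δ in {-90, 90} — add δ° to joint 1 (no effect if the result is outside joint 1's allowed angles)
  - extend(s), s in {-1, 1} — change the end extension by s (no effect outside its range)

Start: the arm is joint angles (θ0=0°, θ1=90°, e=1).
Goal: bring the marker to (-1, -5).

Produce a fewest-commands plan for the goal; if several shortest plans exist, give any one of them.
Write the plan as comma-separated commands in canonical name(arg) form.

rotate(0, -90), rotate(0, -90), extend(1), extend(1)

t0: joint angles (θ0=0°, θ1=90°, e=1)
[1] after rotate(0, -90): joint angles (θ0=270°, θ1=90°, e=1)
[2] after rotate(0, -90): joint angles (θ0=180°, θ1=90°, e=1)
[3] after extend(1): joint angles (θ0=180°, θ1=90°, e=2)
[4] after extend(1): joint angles (θ0=180°, θ1=90°, e=3)
no 3-step plan works, so 4 is optimal.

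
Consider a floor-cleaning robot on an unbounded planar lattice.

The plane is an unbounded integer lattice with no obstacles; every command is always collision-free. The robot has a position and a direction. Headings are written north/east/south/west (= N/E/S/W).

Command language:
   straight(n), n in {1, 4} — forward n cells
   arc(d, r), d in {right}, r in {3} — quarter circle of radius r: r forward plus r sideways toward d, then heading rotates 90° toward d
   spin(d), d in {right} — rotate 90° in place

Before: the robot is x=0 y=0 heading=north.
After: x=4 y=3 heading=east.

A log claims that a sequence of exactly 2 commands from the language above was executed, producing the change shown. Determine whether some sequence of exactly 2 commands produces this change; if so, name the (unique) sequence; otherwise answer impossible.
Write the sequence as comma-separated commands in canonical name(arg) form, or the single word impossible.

key: running straight(1) before arc(right, 3) would end elsewhere — order is forced
start: x=0 y=0 heading=north
1. arc(right, 3) → x=3 y=3 heading=east
2. straight(1) → x=4 y=3 heading=east
no rival 2-sequence matches.

arc(right, 3), straight(1)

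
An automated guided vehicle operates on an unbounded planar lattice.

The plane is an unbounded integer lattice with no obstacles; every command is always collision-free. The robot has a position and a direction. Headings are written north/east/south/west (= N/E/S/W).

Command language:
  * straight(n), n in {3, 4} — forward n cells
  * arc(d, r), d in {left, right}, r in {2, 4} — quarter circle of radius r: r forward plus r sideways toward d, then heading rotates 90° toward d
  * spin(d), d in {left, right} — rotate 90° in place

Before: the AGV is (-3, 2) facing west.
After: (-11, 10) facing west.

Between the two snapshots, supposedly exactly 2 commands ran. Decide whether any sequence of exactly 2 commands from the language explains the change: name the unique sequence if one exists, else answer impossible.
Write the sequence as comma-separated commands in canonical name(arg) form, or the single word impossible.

arc(right, 4), arc(left, 4)

key: order matters: swapping arc(right, 4) and arc(left, 4) lands elsewhere
start: (-3, 2) facing west
t=1 arc(right, 4) ⇒ (-7, 6) facing north
t=2 arc(left, 4) ⇒ (-11, 10) facing west
no other 2-command option fits: unique.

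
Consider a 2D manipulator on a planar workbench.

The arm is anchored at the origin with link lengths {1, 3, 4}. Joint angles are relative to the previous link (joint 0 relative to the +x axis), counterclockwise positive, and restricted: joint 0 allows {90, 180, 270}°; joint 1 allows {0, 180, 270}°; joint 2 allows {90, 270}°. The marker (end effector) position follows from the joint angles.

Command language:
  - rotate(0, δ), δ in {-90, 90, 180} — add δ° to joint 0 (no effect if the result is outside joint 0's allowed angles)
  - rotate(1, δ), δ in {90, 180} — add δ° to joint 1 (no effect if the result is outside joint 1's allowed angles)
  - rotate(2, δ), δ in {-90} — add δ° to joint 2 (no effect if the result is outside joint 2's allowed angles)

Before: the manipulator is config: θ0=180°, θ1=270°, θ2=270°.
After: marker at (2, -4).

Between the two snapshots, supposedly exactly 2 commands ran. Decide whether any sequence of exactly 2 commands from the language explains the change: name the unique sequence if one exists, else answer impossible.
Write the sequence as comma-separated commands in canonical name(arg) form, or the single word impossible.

rotate(1, 90), rotate(1, 180)

key: running rotate(1, 180) before rotate(1, 90) would end elsewhere — order is forced
begin: config: θ0=180°, θ1=270°, θ2=270°
[1] after rotate(1, 90): config: θ0=180°, θ1=0°, θ2=270°
[2] after rotate(1, 180): config: θ0=180°, θ1=180°, θ2=270°
uniquely the one of 36 2-step routes that fits.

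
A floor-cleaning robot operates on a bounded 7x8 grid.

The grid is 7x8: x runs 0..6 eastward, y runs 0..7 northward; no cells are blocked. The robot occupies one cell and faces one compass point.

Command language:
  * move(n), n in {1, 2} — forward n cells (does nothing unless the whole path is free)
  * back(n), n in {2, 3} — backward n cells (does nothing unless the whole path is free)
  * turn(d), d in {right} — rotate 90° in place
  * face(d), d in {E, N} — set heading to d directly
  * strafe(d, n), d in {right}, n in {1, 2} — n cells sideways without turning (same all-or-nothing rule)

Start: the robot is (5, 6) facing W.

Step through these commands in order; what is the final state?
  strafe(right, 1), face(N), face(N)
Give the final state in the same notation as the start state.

(5, 7) facing N

t0: (5, 6) facing W
1. strafe(right, 1) → (5, 7) facing W
2. face(N) → (5, 7) facing N
3. face(N) → (5, 7) facing N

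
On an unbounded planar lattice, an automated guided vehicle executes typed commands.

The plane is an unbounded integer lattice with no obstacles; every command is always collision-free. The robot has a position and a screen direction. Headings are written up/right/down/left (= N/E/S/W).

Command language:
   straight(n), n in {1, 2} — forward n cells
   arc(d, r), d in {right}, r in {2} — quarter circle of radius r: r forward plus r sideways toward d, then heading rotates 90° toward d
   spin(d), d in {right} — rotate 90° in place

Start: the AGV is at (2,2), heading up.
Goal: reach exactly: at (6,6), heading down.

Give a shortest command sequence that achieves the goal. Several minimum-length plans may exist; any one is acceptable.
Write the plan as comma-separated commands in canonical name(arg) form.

initial: at (2,2), heading up
[1] after straight(2): at (2,4), heading up
[2] after arc(right, 2): at (4,6), heading right
[3] after straight(2): at (6,6), heading right
[4] after spin(right): at (6,6), heading down
no 3-step plan works, so 4 is optimal.

straight(2), arc(right, 2), straight(2), spin(right)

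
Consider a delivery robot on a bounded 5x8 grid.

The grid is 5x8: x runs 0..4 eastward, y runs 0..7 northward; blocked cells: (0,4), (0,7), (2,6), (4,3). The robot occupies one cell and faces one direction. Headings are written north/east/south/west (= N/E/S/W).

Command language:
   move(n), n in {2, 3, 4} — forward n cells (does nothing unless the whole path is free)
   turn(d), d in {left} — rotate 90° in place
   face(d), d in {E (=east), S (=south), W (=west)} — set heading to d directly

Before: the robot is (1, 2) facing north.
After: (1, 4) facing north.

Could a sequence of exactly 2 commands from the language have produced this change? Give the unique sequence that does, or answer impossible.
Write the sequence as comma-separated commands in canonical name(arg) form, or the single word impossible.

key: still facing N at the end — nothing in the sequence rotates
initial: (1, 2) facing north
step 1 (move(2)): (1, 4) facing north
step 2 (move(4)): (1, 4) facing north
uniquely the one of 49 2-step routes that fits.

move(2), move(4)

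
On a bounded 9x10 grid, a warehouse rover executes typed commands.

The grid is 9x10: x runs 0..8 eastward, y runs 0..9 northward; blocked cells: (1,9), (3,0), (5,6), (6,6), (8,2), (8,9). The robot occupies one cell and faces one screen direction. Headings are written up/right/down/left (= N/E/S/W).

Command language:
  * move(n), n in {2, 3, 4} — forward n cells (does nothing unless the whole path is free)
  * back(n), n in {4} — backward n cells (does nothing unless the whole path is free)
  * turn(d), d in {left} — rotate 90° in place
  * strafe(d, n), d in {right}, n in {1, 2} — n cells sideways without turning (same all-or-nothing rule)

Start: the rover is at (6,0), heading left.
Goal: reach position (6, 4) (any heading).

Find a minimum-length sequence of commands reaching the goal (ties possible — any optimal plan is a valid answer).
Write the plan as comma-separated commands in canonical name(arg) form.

from: at (6,0), heading left
1. turn(left) → at (6,0), heading down
2. back(4) → at (6,4), heading down
nothing shorter than 2 reaches the goal.

turn(left), back(4)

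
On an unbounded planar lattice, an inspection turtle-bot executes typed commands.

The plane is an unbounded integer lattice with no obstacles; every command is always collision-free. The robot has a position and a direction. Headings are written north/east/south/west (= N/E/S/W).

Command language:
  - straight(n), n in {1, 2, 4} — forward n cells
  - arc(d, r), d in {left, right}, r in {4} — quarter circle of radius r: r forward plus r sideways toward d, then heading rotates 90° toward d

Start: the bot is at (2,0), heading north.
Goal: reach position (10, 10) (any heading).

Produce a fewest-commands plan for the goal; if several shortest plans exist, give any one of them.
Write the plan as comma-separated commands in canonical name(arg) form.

arc(right, 4), arc(left, 4), straight(2)

start: at (2,0), heading north
[1] after arc(right, 4): at (6,4), heading east
[2] after arc(left, 4): at (10,8), heading north
[3] after straight(2): at (10,10), heading north
no 2-step plan works, so 3 is optimal.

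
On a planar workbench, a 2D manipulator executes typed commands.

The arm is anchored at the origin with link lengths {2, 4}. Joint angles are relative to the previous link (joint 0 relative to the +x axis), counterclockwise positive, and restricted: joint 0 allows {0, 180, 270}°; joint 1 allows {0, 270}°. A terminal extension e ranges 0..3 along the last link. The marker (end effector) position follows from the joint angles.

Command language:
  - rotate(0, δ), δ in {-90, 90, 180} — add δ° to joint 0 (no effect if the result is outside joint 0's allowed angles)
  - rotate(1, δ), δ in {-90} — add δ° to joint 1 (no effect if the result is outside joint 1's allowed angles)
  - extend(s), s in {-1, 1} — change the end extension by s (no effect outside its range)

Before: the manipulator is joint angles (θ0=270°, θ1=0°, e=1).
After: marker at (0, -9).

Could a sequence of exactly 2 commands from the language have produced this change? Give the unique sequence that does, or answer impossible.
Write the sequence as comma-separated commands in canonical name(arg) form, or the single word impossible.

initial: joint angles (θ0=270°, θ1=0°, e=1)
1. extend(1) → joint angles (θ0=270°, θ1=0°, e=2)
2. extend(1) → joint angles (θ0=270°, θ1=0°, e=3)
no rival 2-sequence matches.

extend(1), extend(1)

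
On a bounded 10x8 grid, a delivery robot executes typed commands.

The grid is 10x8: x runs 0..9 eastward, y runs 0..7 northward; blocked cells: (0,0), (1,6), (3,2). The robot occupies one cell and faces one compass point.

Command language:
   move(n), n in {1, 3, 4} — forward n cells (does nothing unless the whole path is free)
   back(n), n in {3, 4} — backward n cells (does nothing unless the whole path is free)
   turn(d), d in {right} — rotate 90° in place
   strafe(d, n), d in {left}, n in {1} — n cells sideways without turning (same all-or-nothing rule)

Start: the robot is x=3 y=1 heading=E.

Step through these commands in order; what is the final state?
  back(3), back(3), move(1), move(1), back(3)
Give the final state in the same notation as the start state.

x=2 y=1 heading=E

begin: x=3 y=1 heading=E
1. back(3) → x=0 y=1 heading=E
2. back(3) → x=0 y=1 heading=E
3. move(1) → x=1 y=1 heading=E
4. move(1) → x=2 y=1 heading=E
5. back(3) → x=2 y=1 heading=E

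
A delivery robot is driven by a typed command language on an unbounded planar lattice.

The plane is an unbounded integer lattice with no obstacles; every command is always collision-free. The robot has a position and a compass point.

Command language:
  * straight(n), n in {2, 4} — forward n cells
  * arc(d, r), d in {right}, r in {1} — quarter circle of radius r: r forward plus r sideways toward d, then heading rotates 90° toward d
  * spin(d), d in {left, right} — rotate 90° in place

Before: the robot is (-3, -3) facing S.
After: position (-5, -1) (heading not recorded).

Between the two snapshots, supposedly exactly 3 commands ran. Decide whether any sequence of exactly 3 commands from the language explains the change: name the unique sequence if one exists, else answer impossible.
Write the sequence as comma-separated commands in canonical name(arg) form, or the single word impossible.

key: running straight(2) before arc(right, 1) would end elsewhere — order is forced
start: (-3, -3) facing S
[1] after arc(right, 1): (-4, -4) facing W
[2] after arc(right, 1): (-5, -3) facing N
[3] after straight(2): (-5, -1) facing N
no other 3-command option fits: unique.

arc(right, 1), arc(right, 1), straight(2)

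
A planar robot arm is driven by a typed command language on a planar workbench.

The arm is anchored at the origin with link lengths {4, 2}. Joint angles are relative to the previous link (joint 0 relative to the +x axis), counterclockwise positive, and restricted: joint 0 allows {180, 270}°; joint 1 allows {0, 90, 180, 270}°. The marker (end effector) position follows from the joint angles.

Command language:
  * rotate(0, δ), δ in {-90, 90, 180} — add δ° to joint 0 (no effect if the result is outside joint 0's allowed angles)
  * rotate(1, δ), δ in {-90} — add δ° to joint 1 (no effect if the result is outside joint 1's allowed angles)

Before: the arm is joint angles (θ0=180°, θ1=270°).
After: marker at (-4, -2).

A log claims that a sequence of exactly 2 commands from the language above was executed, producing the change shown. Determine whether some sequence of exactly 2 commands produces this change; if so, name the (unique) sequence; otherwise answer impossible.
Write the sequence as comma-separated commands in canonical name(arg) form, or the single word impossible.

rotate(1, -90), rotate(1, -90)

begin: joint angles (θ0=180°, θ1=270°)
step 1 (rotate(1, -90)): joint angles (θ0=180°, θ1=180°)
step 2 (rotate(1, -90)): joint angles (θ0=180°, θ1=90°)
all 16 alternatives checked — unique.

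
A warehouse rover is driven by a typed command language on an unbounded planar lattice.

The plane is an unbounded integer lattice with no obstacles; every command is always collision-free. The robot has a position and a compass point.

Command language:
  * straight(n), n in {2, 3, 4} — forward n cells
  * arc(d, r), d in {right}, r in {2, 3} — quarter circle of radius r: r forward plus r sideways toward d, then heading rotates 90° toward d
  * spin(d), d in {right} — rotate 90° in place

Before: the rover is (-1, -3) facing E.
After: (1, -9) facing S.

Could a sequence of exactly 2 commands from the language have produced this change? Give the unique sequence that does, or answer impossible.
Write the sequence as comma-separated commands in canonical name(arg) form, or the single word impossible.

arc(right, 2), straight(4)

key: cell and facing (now S) both changed — the 2 commands mix motion and turning
t0: (-1, -3) facing E
1. arc(right, 2) → (1, -5) facing S
2. straight(4) → (1, -9) facing S
uniquely the one of 36 2-step routes that fits.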